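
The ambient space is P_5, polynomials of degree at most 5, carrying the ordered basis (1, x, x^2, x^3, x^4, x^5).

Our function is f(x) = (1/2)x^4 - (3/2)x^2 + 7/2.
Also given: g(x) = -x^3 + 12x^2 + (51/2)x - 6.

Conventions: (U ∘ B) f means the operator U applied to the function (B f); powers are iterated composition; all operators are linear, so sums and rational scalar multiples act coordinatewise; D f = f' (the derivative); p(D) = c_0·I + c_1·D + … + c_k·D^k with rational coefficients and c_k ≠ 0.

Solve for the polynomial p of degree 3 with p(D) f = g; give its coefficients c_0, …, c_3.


p(D) = -(1/2)·D + 2·D^2 + 2·D^3, i.e. c_0 = 0, c_1 = -1/2, c_2 = 2, c_3 = 2

D^0 f = (1/2)x^4 - (3/2)x^2 + 7/2
D^1 f = 2x^3 - 3x
D^2 f = 6x^2 - 3
D^3 f = 12x
matching coefficients of g against c_0 f + c_1 Df + … from the top degree down determines the c_i
solution: c_0 = 0, c_1 = -1/2, c_2 = 2, c_3 = 2


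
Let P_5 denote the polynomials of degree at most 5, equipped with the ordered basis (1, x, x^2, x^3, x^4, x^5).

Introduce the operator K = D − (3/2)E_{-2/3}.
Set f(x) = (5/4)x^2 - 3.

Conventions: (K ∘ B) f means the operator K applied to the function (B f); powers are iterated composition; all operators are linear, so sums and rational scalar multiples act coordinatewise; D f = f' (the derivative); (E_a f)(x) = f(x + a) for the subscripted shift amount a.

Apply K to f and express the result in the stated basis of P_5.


the result is g(x) = -(15/8)x^2 + 5x + 11/3

D f = (5/2)x
E_{-2/3} f = (5/4)x^2 - (5/3)x - 22/9
(-(3/2)E_{-2/3}) f = -(15/8)x^2 + (5/2)x + 11/3
(D − (3/2)E_{-2/3}) f = -(15/8)x^2 + 5x + 11/3


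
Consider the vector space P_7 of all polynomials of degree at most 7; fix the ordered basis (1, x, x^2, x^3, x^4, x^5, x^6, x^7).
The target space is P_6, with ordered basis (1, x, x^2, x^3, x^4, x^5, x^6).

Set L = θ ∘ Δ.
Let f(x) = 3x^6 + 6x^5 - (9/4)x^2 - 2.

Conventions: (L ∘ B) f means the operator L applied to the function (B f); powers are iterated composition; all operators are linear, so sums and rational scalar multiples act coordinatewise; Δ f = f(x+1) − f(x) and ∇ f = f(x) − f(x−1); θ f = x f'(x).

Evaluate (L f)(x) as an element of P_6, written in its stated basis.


Δ f = 18x^5 + 75x^4 + 120x^3 + 105x^2 + (87/2)x + 27/4
θ Δ f = 90x^5 + 300x^4 + 360x^3 + 210x^2 + (87/2)x

the image equals g(x) = 90x^5 + 300x^4 + 360x^3 + 210x^2 + (87/2)x


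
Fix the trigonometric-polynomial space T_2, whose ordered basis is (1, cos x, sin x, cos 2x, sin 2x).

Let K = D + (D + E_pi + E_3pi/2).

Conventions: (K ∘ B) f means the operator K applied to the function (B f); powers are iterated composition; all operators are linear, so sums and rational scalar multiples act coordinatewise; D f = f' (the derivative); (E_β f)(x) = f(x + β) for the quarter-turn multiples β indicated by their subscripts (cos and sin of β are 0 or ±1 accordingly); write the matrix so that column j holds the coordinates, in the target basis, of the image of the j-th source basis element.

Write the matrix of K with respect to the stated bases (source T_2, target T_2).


the matrix is [[2, 0, 0, 0, 0]; [0, -1, 1, 0, 0]; [0, -1, -1, 0, 0]; [0, 0, 0, 0, 4]; [0, 0, 0, -4, 0]] (rows listed top to bottom)

image of 1: 2
image of cos x: -cos x - sin x
image of sin x: cos x - sin x
image of cos 2x: -4sin 2x
image of sin 2x: 4cos 2x
each image's coordinates form column j of the matrix


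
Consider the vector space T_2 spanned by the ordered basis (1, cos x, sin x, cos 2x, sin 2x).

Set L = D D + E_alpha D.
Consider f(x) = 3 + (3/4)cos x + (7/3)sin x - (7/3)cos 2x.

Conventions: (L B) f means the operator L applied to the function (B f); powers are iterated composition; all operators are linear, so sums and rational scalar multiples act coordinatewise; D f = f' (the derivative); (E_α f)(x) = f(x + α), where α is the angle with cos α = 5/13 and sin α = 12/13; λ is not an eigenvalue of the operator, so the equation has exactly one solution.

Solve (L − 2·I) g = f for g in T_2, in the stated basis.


write g with unknown coordinates in the stated basis and equate coefficients in (L − 2·I) g = f
solving from the highest basis element down gives g = -3/2 - (599/2424)cos x - (461/808)sin x + (1463/4820)cos 2x + (833/14460)sin 2x
check: L g = (155/606)cos x + (1445/1212)sin x - (12481/7230)cos 2x + (833/7230)sin 2x
so L g − 2·g = 3 + (3/4)cos x + (7/3)sin x - (7/3)cos 2x = f ✓

the image equals g(x) = -3/2 - (599/2424)cos x - (461/808)sin x + (1463/4820)cos 2x + (833/14460)sin 2x


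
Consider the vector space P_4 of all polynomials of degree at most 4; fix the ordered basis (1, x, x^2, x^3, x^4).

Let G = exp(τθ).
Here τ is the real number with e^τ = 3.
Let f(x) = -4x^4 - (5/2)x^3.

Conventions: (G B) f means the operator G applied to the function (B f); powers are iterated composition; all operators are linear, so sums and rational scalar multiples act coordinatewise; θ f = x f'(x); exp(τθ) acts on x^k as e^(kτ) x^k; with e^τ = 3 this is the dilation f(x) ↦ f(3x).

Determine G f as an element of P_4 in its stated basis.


exp(τθ) x^k = e^(kτ) x^k; with e^τ = 3 this sends x^k to 3^k x^k
x^3 ↦ 27 x^3
x^4 ↦ 81 x^4
applying this coordinatewise to f: exp(τθ) f = -324x^4 - (135/2)x^3

the result is g(x) = -324x^4 - (135/2)x^3


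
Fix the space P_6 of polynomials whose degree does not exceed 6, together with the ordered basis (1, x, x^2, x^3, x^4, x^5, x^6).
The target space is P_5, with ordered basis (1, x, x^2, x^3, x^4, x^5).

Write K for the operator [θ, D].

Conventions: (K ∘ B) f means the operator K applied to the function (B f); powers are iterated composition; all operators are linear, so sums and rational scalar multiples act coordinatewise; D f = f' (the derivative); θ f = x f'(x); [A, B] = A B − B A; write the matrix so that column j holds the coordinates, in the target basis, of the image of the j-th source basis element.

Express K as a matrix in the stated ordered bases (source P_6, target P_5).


the matrix is [[0, -1, 0, 0, 0, 0, 0]; [0, 0, -2, 0, 0, 0, 0]; [0, 0, 0, -3, 0, 0, 0]; [0, 0, 0, 0, -4, 0, 0]; [0, 0, 0, 0, 0, -5, 0]; [0, 0, 0, 0, 0, 0, -6]] (rows listed top to bottom)

image of 1: 0
image of x: -1
image of x^2: -2x
image of x^3: -3x^2
image of x^4: -4x^3
image of x^5: -5x^4
image of x^6: -6x^5
each image's coordinates form column j of the matrix


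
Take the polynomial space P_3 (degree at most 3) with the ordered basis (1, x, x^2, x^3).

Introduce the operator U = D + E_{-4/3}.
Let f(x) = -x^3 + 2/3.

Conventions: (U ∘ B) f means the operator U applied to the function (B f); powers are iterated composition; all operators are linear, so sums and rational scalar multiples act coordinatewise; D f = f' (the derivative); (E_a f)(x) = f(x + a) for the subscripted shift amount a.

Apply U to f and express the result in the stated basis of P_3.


D f = -3x^2
E_{-4/3} f = -x^3 + 4x^2 - (16/3)x + 82/27
(D + E_{-4/3}) f = -x^3 + x^2 - (16/3)x + 82/27

g(x) = -x^3 + x^2 - (16/3)x + 82/27


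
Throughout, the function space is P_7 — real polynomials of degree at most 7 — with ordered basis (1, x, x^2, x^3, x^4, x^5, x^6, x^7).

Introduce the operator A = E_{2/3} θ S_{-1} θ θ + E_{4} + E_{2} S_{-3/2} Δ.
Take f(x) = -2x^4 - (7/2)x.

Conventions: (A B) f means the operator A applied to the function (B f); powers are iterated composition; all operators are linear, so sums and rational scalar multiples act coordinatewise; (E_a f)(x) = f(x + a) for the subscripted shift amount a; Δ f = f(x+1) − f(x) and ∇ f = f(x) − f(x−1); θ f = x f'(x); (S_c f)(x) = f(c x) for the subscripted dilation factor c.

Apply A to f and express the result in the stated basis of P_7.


θ f = -8x^4 - (7/2)x
θ θ f = -32x^4 - (7/2)x
S_{-1} (θ θ) f = -32x^4 + (7/2)x
θ S_{-1} (θ θ) f = -128x^4 + (7/2)x
E_{2/3} θ S_{-1} (θ θ) f = -128x^4 - (1024/3)x^3 - (1024/3)x^2 - (8003/54)x - 1859/81
E_{4} f = -2x^4 - 32x^3 - 192x^2 - (1031/2)x - 526
Δ f = -8x^3 - 12x^2 - 8x - 11/2
S_{-3/2} Δ f = 27x^3 - 27x^2 + 12x - 11/2
E_{2} (S_{-3/2} Δ) f = 27x^3 + 135x^2 + 228x + 253/2
(E_{2/3} θ S_{-1} θ θ + E_{4} + E_{2} S_{-3/2} Δ) f = -130x^4 - (1039/3)x^3 - (1195/3)x^2 - (11764/27)x - 68437/162

the image equals g(x) = -130x^4 - (1039/3)x^3 - (1195/3)x^2 - (11764/27)x - 68437/162


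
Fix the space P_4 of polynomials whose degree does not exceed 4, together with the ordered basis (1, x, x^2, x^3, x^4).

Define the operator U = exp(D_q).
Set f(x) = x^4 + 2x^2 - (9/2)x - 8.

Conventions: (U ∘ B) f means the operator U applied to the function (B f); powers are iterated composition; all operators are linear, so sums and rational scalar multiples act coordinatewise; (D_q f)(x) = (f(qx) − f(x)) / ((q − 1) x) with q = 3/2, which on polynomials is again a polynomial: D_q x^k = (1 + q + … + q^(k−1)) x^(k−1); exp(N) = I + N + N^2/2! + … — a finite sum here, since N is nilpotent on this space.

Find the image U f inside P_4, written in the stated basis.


order-1 term: (65/8)x^3 + 5x - 9/2
order-2 term: (1235/64)x^2 + 5/2
order-3 term: (6175/384)x
order-4 term: 6175/1536
the series for exp(D_q) f terminates at order 4
exp(D_q) f = x^4 + (65/8)x^3 + (1363/64)x^2 + (6367/384)x - 9185/1536

g(x) = x^4 + (65/8)x^3 + (1363/64)x^2 + (6367/384)x - 9185/1536


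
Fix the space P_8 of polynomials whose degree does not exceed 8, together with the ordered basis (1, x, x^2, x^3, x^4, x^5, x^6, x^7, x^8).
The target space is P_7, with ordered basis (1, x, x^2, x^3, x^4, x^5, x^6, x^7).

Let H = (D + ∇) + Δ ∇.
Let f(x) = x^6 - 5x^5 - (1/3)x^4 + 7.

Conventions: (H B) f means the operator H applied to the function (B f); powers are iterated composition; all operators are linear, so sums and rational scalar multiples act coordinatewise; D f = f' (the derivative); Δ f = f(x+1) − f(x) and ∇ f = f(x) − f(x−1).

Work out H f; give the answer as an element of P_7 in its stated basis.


D f = 6x^5 - 25x^4 - (4/3)x^3
∇ f = 6x^5 - 40x^4 + (206/3)x^3 - 63x^2 + (89/3)x - 17/3
(D + ∇) f = 12x^5 - 65x^4 + (202/3)x^3 - 63x^2 + (89/3)x - 17/3
∇ f = 6x^5 - 40x^4 + (206/3)x^3 - 63x^2 + (89/3)x - 17/3
Δ ∇ f = 30x^4 - 100x^3 + 26x^2 - 50x + 4/3
((D + ∇) + Δ ∇) f = 12x^5 - 35x^4 - (98/3)x^3 - 37x^2 - (61/3)x - 13/3

the image equals g(x) = 12x^5 - 35x^4 - (98/3)x^3 - 37x^2 - (61/3)x - 13/3


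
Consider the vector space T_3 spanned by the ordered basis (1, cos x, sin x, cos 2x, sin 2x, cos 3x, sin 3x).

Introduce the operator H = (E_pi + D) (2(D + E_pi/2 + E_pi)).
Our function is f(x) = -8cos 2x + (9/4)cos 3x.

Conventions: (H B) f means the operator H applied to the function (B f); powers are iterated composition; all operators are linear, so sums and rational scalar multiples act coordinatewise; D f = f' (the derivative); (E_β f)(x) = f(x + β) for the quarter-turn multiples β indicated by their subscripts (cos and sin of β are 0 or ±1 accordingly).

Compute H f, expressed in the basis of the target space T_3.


D f = 16sin 2x - (27/4)sin 3x
E_pi/2 f = 8cos 2x + (9/4)sin 3x
E_pi f = -8cos 2x - (9/4)cos 3x
(D + E_pi/2 + E_pi) f = 16sin 2x - (9/4)cos 3x - (9/2)sin 3x
(2(D + E_pi/2 + E_pi)) f = 32sin 2x - (9/2)cos 3x - 9sin 3x
E_pi (2(D + E_pi/2 + E_pi)) f = 32sin 2x + (9/2)cos 3x + 9sin 3x
D (2(D + E_pi/2 + E_pi)) f = 64cos 2x - 27cos 3x + (27/2)sin 3x
(E_pi + D) (2(D + E_pi/2 + E_pi)) f = 64cos 2x + 32sin 2x - (45/2)cos 3x + (45/2)sin 3x

the image equals g(x) = 64cos 2x + 32sin 2x - (45/2)cos 3x + (45/2)sin 3x


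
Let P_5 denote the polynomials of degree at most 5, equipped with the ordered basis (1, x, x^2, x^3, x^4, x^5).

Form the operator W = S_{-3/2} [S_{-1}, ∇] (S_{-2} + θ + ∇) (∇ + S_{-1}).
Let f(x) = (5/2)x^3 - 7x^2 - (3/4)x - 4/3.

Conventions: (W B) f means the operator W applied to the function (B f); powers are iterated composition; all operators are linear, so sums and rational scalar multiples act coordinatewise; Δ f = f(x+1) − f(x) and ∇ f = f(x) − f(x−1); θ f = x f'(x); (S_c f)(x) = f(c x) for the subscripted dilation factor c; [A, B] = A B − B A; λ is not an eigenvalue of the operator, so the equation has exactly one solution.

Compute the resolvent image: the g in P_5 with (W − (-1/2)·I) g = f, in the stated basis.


the result is g(x) = 5x^3 - 689x^2 + (97413/2)x - 585506/3

write g with unknown coordinates in the stated basis and equate coefficients in (W − (-1/2)·I) g = f
solving from the highest basis element down gives g = 5x^3 - 689x^2 + (97413/2)x - 585506/3
check: W g = (675/2)x^2 - 24354x + 97583
so W g − (-1/2)·g = (5/2)x^3 - 7x^2 - (3/4)x - 4/3 = f ✓


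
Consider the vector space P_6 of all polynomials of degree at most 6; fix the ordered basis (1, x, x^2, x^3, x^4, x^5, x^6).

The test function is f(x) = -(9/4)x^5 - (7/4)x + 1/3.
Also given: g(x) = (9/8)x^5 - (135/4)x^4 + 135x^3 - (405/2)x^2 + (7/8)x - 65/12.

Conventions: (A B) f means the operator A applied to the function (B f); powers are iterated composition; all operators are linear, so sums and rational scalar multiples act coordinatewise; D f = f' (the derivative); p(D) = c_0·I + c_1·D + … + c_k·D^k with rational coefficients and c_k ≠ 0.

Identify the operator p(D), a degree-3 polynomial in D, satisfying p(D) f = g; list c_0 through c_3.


p(D) = -(1/2)·I + 3·D − 3·D^2 + (3/2)·D^3, i.e. c_0 = -1/2, c_1 = 3, c_2 = -3, c_3 = 3/2

D^0 f = -(9/4)x^5 - (7/4)x + 1/3
D^1 f = -(45/4)x^4 - 7/4
D^2 f = -45x^3
D^3 f = -135x^2
matching coefficients of g against c_0 f + c_1 Df + … from the top degree down determines the c_i
solution: c_0 = -1/2, c_1 = 3, c_2 = -3, c_3 = 3/2


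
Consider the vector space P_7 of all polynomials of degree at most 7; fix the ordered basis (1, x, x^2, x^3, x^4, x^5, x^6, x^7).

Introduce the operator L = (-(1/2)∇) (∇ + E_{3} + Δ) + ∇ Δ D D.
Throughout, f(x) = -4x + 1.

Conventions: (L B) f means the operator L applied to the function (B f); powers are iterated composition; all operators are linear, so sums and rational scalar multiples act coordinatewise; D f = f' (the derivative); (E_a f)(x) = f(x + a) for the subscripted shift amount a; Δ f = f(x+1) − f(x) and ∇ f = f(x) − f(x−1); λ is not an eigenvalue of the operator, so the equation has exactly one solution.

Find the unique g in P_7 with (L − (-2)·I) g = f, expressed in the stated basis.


write g with unknown coordinates in the stated basis and equate coefficients in (L − (-2)·I) g = f
solving from the highest basis element down gives g = -2x
check: L g = 1
so L g − (-2)·g = -4x + 1 = f ✓

the result is g(x) = -2x


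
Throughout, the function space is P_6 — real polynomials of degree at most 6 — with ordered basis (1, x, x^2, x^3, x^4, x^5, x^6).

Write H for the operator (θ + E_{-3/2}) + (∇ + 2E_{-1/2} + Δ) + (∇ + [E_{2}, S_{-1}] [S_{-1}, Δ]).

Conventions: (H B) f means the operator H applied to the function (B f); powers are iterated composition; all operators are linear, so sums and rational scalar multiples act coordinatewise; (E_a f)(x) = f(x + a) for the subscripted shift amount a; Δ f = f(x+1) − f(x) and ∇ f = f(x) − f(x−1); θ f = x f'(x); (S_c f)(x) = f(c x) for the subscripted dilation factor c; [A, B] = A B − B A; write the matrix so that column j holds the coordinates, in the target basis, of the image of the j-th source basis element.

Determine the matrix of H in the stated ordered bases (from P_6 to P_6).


image of 1: 3
image of x: 4x + 1/2
image of x^2: 5x^2 + x + 71/4
image of x^3: 6x^3 + (3/2)x^2 + (213/4)x - 5/8
image of x^4: 7x^4 + 2x^3 + (213/2)x^2 - (5/2)x + 2627/16
image of x^5: 8x^5 + (5/2)x^4 + (355/2)x^3 - (25/4)x^2 + (13135/16)x - 149/32
image of x^6: 9x^6 + 3x^5 + (1065/4)x^4 - (25/2)x^3 + (39405/16)x^2 - (447/16)x + 93851/64
each image's coordinates form column j of the matrix

the matrix is [[3, 1/2, 71/4, -5/8, 2627/16, -149/32, 93851/64]; [0, 4, 1, 213/4, -5/2, 13135/16, -447/16]; [0, 0, 5, 3/2, 213/2, -25/4, 39405/16]; [0, 0, 0, 6, 2, 355/2, -25/2]; [0, 0, 0, 0, 7, 5/2, 1065/4]; [0, 0, 0, 0, 0, 8, 3]; [0, 0, 0, 0, 0, 0, 9]] (rows listed top to bottom)


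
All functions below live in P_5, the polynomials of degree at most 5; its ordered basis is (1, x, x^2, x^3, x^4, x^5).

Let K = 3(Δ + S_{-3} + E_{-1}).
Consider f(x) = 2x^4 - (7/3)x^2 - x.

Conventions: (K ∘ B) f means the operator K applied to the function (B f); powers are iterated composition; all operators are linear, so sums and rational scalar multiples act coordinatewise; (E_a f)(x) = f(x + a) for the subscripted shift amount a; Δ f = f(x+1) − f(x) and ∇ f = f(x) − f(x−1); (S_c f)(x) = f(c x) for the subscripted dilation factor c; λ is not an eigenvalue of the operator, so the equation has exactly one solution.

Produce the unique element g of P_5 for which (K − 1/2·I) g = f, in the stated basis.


write g with unknown coordinates in the stated basis and equate coefficients in (K − 1/2·I) g = f
solving from the highest basis element down gives g = (4/491)x^4 - (7738/86907)x^2 + (2/13)x + 28120/318659
check: K g = (984/491)x^4 - (68884/28969)x^2 - (12/13)x + 14060/318659
so K g − 1/2·g = 2x^4 - (7/3)x^2 - x = f ✓

the image equals g(x) = (4/491)x^4 - (7738/86907)x^2 + (2/13)x + 28120/318659


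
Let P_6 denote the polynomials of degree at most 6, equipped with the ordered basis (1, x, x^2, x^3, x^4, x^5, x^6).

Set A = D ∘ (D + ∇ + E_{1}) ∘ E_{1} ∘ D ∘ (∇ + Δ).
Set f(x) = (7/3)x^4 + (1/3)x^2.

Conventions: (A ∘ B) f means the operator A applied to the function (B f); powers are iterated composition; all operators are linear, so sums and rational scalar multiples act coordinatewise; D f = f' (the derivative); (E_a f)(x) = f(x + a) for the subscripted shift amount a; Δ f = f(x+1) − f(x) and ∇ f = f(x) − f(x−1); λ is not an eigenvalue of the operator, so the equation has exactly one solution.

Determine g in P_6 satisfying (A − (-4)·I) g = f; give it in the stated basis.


g(x) = (7/12)x^4 + (1/12)x^2 - 7x - 28

write g with unknown coordinates in the stated basis and equate coefficients in (A − (-4)·I) g = f
solving from the highest basis element down gives g = (7/12)x^4 + (1/12)x^2 - 7x - 28
check: A g = 28x + 112
so A g − (-4)·g = (7/3)x^4 + (1/3)x^2 = f ✓


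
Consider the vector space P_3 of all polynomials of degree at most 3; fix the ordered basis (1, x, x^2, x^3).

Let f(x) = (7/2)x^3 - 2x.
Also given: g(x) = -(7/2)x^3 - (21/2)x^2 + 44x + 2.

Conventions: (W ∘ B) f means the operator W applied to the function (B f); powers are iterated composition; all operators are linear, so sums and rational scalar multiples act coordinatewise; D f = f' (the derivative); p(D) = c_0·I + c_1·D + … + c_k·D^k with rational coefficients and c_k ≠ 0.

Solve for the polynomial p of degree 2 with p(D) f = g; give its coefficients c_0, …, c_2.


p(D) = -I − D + 2·D^2, i.e. c_0 = -1, c_1 = -1, c_2 = 2

D^0 f = (7/2)x^3 - 2x
D^1 f = (21/2)x^2 - 2
D^2 f = 21x
matching coefficients of g against c_0 f + c_1 Df + … from the top degree down determines the c_i
solution: c_0 = -1, c_1 = -1, c_2 = 2


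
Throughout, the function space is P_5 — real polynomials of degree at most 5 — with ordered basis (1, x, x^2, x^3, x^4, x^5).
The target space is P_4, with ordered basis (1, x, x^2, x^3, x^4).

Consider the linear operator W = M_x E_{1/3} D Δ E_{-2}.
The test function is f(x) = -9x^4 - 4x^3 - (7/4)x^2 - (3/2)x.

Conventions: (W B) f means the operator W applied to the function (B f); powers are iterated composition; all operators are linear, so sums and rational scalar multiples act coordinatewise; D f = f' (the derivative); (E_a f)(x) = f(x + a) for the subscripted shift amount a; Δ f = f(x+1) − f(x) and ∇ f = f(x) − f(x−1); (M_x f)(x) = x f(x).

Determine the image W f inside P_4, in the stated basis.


g(x) = -108x^3 + 228x^2 - (263/2)x

E_{-2} f = -9x^4 + 68x^3 - (775/4)x^2 + (491/2)x - 116
Δ E_{-2} f = -36x^3 + 150x^2 - (439/2)x + 443/4
D Δ E_{-2} f = -108x^2 + 300x - 439/2
E_{1/3} D Δ E_{-2} f = -108x^2 + 228x - 263/2
M_x (E_{1/3} D) Δ E_{-2} f = -108x^3 + 228x^2 - (263/2)x


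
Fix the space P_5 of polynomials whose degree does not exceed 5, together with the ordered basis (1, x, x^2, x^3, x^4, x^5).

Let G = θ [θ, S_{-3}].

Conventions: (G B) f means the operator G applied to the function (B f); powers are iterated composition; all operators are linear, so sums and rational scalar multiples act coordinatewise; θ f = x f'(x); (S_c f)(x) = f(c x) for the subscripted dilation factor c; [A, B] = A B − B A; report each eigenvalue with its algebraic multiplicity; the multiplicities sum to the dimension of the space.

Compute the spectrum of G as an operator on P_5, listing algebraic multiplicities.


λ = 0 (multiplicity 6)

image of 1: 0
image of x: 0
image of x^2: 0
image of x^3: 0
image of x^4: 0
image of x^5: 0
the matrix is upper triangular; its diagonal is (0, 0, 0, 0, 0, 0)
for a triangular matrix the eigenvalues are the diagonal entries, with algebraic multiplicity their repetition count


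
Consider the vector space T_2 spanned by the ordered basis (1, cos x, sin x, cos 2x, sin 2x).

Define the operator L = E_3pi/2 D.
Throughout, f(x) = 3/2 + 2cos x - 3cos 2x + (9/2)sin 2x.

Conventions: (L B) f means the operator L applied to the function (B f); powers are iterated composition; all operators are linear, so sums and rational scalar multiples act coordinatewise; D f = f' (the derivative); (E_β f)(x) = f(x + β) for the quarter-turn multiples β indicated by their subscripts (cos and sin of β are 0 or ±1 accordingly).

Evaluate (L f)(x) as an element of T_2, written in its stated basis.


D f = -2sin x + 9cos 2x + 6sin 2x
E_3pi/2 D f = 2cos x - 9cos 2x - 6sin 2x

the image equals g(x) = 2cos x - 9cos 2x - 6sin 2x


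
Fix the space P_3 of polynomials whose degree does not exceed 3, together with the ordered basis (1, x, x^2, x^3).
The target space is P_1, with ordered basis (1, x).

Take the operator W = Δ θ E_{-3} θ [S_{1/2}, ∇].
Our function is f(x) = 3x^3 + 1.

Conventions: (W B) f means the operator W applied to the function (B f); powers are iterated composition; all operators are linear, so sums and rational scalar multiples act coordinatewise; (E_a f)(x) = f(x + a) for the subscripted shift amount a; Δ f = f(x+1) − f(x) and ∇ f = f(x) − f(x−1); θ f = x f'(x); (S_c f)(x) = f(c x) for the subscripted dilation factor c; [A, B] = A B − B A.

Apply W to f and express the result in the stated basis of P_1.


the image equals g(x) = 9x - 99/8

∇ f = 9x^2 - 9x + 3
S_{1/2} ∇ f = (9/4)x^2 - (9/2)x + 3
S_{1/2} f = (3/8)x^3 + 1
∇ S_{1/2} f = (9/8)x^2 - (9/8)x + 3/8
[S_{1/2}, ∇] f = (9/8)x^2 - (27/8)x + 21/8
θ [S_{1/2}, ∇] f = (9/4)x^2 - (27/8)x
E_{-3} θ [S_{1/2}, ∇] f = (9/4)x^2 - (135/8)x + 243/8
θ (E_{-3} θ) [S_{1/2}, ∇] f = (9/2)x^2 - (135/8)x
Δ θ (E_{-3} θ) [S_{1/2}, ∇] f = 9x - 99/8


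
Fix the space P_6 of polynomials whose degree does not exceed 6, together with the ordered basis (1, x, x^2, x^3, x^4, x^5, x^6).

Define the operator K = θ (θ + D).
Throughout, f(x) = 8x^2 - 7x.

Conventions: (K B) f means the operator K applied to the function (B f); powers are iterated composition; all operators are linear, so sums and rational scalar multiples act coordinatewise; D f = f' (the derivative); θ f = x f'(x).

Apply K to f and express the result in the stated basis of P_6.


θ f = 16x^2 - 7x
D f = 16x - 7
(θ + D) f = 16x^2 + 9x - 7
θ (θ + D) f = 32x^2 + 9x

g(x) = 32x^2 + 9x


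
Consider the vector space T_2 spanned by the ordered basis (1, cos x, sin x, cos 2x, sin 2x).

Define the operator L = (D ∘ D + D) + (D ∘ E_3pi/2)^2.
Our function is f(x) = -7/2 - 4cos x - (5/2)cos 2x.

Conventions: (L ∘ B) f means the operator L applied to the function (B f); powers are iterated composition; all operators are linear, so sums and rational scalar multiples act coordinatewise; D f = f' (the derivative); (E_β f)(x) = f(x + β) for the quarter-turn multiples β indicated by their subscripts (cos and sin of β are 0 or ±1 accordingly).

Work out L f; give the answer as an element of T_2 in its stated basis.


g(x) = 4sin x + 20cos 2x + 5sin 2x

D f = 4sin x + 5sin 2x
D D f = 4cos x + 10cos 2x
D f = 4sin x + 5sin 2x
(D ∘ D + D) f = 4cos x + 4sin x + 10cos 2x + 5sin 2x
E_3pi/2 f = -7/2 - 4sin x + (5/2)cos 2x
D E_3pi/2 f = -4cos x - 5sin 2x
E_3pi/2 (D ∘ E_3pi/2) f = -4sin x + 5sin 2x
D E_3pi/2 (D ∘ E_3pi/2) f = -4cos x + 10cos 2x
((D ∘ D + D) + (D ∘ E_3pi/2)^2) f = 4sin x + 20cos 2x + 5sin 2x


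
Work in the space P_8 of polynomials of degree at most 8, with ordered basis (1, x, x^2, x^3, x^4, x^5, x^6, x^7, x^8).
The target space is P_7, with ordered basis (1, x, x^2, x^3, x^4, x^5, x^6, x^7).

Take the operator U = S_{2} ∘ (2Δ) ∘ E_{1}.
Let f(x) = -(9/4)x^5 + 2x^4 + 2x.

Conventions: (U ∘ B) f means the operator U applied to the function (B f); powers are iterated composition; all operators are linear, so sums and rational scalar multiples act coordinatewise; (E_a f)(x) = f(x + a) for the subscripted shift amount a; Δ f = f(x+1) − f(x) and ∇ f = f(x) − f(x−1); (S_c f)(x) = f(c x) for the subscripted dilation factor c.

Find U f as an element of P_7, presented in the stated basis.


the image equals g(x) = -360x^4 - 952x^3 - 972x^2 - 451x - 151/2

E_{1} f = -(9/4)x^5 - (37/4)x^4 - (29/2)x^3 - (21/2)x^2 - (5/4)x + 7/4
Δ E_{1} f = -(45/4)x^4 - (119/2)x^3 - (243/2)x^2 - (451/4)x - 151/4
(2Δ) E_{1} f = -(45/2)x^4 - 119x^3 - 243x^2 - (451/2)x - 151/2
S_{2} (2Δ) E_{1} f = -360x^4 - 952x^3 - 972x^2 - 451x - 151/2


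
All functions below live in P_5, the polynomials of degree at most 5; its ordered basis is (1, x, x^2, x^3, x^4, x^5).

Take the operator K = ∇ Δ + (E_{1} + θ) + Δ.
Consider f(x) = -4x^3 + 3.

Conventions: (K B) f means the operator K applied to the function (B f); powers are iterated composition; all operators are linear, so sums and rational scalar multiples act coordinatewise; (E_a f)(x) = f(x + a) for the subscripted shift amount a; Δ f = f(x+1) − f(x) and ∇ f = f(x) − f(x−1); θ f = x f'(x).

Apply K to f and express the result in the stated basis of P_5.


Δ f = -12x^2 - 12x - 4
∇ Δ f = -24x
E_{1} f = -4x^3 - 12x^2 - 12x - 1
θ f = -12x^3
(E_{1} + θ) f = -16x^3 - 12x^2 - 12x - 1
Δ f = -12x^2 - 12x - 4
(∇ Δ + (E_{1} + θ) + Δ) f = -16x^3 - 24x^2 - 48x - 5

the result is g(x) = -16x^3 - 24x^2 - 48x - 5


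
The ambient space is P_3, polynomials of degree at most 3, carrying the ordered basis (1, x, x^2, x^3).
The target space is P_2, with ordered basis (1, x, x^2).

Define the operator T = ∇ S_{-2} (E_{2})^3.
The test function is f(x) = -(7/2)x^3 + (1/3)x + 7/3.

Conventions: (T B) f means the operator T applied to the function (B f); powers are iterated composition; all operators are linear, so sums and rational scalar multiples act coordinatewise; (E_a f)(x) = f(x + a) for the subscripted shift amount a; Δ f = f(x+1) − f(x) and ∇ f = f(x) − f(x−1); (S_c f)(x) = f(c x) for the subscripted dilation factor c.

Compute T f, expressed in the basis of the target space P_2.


E_{2} f = -(7/2)x^3 - 21x^2 - (125/3)x - 25
E_{2} E_{2} f = -(7/2)x^3 - 42x^2 - (503/3)x - 661/3
E_{2} E_{2} E_{2} f = -(7/2)x^3 - 63x^2 - (1133/3)x - 2255/3
S_{-2} (E_{2})^3 f = 28x^3 - 252x^2 + (2266/3)x - 2255/3
∇ S_{-2} (E_{2})^3 f = 84x^2 - 588x + 3106/3

the result is g(x) = 84x^2 - 588x + 3106/3


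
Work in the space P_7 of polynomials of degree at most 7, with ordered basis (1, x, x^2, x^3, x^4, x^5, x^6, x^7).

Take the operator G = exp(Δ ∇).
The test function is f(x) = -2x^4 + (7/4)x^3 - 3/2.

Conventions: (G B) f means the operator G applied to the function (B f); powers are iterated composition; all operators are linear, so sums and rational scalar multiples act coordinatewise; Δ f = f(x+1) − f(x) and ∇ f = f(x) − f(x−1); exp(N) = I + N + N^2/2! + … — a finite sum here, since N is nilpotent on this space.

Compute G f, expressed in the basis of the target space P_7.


order-1 term: -24x^2 + (21/2)x - 4
order-2 term: -24
the series for exp(Δ ∇) f terminates at order 2
exp(Δ ∇) f = -2x^4 + (7/4)x^3 - 24x^2 + (21/2)x - 59/2

g(x) = -2x^4 + (7/4)x^3 - 24x^2 + (21/2)x - 59/2


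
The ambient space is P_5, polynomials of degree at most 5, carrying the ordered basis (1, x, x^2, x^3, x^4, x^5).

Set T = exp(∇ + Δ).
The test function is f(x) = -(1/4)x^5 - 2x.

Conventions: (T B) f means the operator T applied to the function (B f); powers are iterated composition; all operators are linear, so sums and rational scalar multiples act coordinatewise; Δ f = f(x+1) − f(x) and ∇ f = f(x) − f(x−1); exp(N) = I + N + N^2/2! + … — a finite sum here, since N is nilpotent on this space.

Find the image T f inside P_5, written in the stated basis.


the result is g(x) = -(1/4)x^5 - (5/2)x^4 - 10x^3 - 25x^2 - 42x - 65/2

order-1 term: -(5/2)x^4 - 5x^2 - 9/2
order-2 term: -10x^3 - 20x
order-3 term: -20x^2 - 20
order-4 term: -20x
order-5 term: -8
the series for exp(∇ + Δ) f terminates at order 5
exp(∇ + Δ) f = -(1/4)x^5 - (5/2)x^4 - 10x^3 - 25x^2 - 42x - 65/2


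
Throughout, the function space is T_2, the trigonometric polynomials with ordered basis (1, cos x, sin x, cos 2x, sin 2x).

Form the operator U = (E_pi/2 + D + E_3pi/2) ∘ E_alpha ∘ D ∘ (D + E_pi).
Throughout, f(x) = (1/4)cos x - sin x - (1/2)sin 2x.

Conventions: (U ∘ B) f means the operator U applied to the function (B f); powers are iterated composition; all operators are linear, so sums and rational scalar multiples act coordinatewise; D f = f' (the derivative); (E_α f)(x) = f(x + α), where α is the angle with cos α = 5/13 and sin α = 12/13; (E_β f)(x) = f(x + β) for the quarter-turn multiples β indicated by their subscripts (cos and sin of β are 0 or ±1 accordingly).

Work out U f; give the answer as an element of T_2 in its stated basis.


D f = -cos x - (1/4)sin x - cos 2x
E_pi f = -(1/4)cos x + sin x - (1/2)sin 2x
(D + E_pi) f = -(5/4)cos x + (3/4)sin x - cos 2x - (1/2)sin 2x
D (D + E_pi) f = (3/4)cos x + (5/4)sin x - cos 2x + 2sin 2x
E_alpha D (D + E_pi) f = (75/52)cos x - (11/52)sin x + (359/169)cos 2x - (118/169)sin 2x
E_pi/2 (E_alpha ∘ D) (D + E_pi) f = -(11/52)cos x - (75/52)sin x - (359/169)cos 2x + (118/169)sin 2x
D (E_alpha ∘ D) (D + E_pi) f = -(11/52)cos x - (75/52)sin x - (236/169)cos 2x - (718/169)sin 2x
E_3pi/2 (E_alpha ∘ D) (D + E_pi) f = (11/52)cos x + (75/52)sin x - (359/169)cos 2x + (118/169)sin 2x
(E_pi/2 + D + E_3pi/2) (E_alpha ∘ D) (D + E_pi) f = -(11/52)cos x - (75/52)sin x - (954/169)cos 2x - (482/169)sin 2x

the result is g(x) = -(11/52)cos x - (75/52)sin x - (954/169)cos 2x - (482/169)sin 2x


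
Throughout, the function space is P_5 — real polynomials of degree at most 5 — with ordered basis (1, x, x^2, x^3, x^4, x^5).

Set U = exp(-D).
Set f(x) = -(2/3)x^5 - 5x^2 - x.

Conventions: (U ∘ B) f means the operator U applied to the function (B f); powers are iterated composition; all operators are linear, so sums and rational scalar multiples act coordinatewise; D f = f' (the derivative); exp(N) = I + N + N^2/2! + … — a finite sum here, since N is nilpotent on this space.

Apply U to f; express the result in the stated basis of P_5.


order-1 term: (10/3)x^4 + 10x + 1
order-2 term: -(20/3)x^3 - 5
order-3 term: (20/3)x^2
order-4 term: -(10/3)x
order-5 term: 2/3
the series for exp(-D) f terminates at order 5
exp(-D) f = -(2/3)x^5 + (10/3)x^4 - (20/3)x^3 + (5/3)x^2 + (17/3)x - 10/3

g(x) = -(2/3)x^5 + (10/3)x^4 - (20/3)x^3 + (5/3)x^2 + (17/3)x - 10/3


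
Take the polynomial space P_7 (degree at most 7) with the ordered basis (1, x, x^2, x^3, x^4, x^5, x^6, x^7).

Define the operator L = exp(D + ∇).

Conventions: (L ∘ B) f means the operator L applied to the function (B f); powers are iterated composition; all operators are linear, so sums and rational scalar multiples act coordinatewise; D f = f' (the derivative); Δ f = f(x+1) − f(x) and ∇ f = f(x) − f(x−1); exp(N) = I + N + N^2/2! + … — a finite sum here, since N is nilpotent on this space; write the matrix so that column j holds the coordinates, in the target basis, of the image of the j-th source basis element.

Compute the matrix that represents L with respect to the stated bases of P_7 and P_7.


image of 1: 1
image of x: x + 2
image of x^2: x^2 + 4x + 3
image of x^3: x^3 + 6x^2 + 9x + 3
image of x^4: x^4 + 8x^3 + 18x^2 + 12x + 2
image of x^5: x^5 + 10x^4 + 30x^3 + 30x^2 + 10x + 3
image of x^6: x^6 + 12x^5 + 45x^4 + 60x^3 + 30x^2 + 18x + 5
image of x^7: x^7 + 14x^6 + 63x^5 + 105x^4 + 70x^3 + 63x^2 + 35x - 4
each image's coordinates form column j of the matrix

the matrix is [[1, 2, 3, 3, 2, 3, 5, -4]; [0, 1, 4, 9, 12, 10, 18, 35]; [0, 0, 1, 6, 18, 30, 30, 63]; [0, 0, 0, 1, 8, 30, 60, 70]; [0, 0, 0, 0, 1, 10, 45, 105]; [0, 0, 0, 0, 0, 1, 12, 63]; [0, 0, 0, 0, 0, 0, 1, 14]; [0, 0, 0, 0, 0, 0, 0, 1]] (rows listed top to bottom)


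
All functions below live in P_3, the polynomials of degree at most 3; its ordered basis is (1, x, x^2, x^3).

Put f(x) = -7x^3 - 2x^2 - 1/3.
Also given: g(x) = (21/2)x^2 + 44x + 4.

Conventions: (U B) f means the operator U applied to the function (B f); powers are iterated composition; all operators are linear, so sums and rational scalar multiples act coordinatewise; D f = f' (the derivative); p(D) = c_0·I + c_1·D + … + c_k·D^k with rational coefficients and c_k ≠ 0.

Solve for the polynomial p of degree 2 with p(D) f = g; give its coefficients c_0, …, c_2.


D^0 f = -7x^3 - 2x^2 - 1/3
D^1 f = -21x^2 - 4x
D^2 f = -42x - 4
matching coefficients of g against c_0 f + c_1 Df + … from the top degree down determines the c_i
solution: c_0 = 0, c_1 = -1/2, c_2 = -1

p(D) = -(1/2)·D − D^2, i.e. c_0 = 0, c_1 = -1/2, c_2 = -1


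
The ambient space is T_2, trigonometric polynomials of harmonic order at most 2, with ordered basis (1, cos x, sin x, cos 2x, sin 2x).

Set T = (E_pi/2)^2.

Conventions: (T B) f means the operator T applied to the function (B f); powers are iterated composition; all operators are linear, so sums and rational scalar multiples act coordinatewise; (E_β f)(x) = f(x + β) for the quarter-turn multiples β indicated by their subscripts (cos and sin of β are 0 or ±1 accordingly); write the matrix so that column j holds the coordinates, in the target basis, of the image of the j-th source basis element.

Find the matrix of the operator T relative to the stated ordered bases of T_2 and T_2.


image of 1: 1
image of cos x: -cos x
image of sin x: -sin x
image of cos 2x: cos 2x
image of sin 2x: sin 2x
each image's coordinates form column j of the matrix

the matrix is [[1, 0, 0, 0, 0]; [0, -1, 0, 0, 0]; [0, 0, -1, 0, 0]; [0, 0, 0, 1, 0]; [0, 0, 0, 0, 1]] (rows listed top to bottom)


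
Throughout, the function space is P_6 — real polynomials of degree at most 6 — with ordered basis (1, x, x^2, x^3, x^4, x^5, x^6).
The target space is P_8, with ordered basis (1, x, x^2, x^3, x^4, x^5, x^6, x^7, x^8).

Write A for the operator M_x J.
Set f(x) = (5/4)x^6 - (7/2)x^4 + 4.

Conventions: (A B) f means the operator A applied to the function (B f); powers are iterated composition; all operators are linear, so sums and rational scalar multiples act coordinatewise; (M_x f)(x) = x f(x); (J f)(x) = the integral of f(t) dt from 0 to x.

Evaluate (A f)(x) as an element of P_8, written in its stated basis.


g(x) = (5/28)x^8 - (7/10)x^6 + 4x^2

J f = (5/28)x^7 - (7/10)x^5 + 4x
M_x J f = (5/28)x^8 - (7/10)x^6 + 4x^2


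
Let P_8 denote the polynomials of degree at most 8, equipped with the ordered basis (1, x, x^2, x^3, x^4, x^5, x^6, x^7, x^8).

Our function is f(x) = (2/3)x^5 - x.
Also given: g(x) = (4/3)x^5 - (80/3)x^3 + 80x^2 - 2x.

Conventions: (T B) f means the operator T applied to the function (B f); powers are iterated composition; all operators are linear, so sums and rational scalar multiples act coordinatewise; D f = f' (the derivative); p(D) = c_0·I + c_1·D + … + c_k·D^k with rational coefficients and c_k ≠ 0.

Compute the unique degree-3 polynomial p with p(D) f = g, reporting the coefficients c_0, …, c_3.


c_0 = 2, c_1 = 0, c_2 = -2, c_3 = 2

D^0 f = (2/3)x^5 - x
D^1 f = (10/3)x^4 - 1
D^2 f = (40/3)x^3
D^3 f = 40x^2
matching coefficients of g against c_0 f + c_1 Df + … from the top degree down determines the c_i
solution: c_0 = 2, c_1 = 0, c_2 = -2, c_3 = 2


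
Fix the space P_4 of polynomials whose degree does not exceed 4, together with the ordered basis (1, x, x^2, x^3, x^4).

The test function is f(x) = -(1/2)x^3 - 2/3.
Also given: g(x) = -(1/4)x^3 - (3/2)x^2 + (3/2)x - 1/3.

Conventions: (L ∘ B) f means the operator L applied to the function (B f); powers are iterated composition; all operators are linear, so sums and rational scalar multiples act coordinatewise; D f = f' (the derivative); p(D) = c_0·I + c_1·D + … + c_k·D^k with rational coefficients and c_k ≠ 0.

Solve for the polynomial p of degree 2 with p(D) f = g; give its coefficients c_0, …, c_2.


D^0 f = -(1/2)x^3 - 2/3
D^1 f = -(3/2)x^2
D^2 f = -3x
matching coefficients of g against c_0 f + c_1 Df + … from the top degree down determines the c_i
solution: c_0 = 1/2, c_1 = 1, c_2 = -1/2

p(D) = (1/2)·I + D − (1/2)·D^2, i.e. c_0 = 1/2, c_1 = 1, c_2 = -1/2


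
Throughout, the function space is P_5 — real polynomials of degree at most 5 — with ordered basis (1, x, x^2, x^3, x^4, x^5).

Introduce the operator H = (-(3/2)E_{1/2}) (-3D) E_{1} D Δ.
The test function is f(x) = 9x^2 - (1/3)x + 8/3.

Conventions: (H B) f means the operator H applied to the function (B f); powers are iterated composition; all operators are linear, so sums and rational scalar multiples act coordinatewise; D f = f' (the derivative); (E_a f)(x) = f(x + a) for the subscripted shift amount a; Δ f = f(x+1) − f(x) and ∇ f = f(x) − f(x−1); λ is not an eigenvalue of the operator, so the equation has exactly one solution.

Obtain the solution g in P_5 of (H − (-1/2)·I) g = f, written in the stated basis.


write g with unknown coordinates in the stated basis and equate coefficients in (H − (-1/2)·I) g = f
solving from the highest basis element down gives g = 18x^2 - (2/3)x + 16/3
check: H g = 0
so H g − (-1/2)·g = 9x^2 - (1/3)x + 8/3 = f ✓

the image equals g(x) = 18x^2 - (2/3)x + 16/3


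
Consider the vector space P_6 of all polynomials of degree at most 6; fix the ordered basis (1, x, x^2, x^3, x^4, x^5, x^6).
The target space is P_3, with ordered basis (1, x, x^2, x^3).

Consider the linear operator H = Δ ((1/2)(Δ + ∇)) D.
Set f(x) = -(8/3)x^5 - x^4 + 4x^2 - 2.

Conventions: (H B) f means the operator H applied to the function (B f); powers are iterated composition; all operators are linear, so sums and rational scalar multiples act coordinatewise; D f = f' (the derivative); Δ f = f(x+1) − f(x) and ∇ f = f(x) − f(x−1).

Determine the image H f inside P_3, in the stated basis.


the result is g(x) = -160x^2 - 184x - 356/3

D f = -(40/3)x^4 - 4x^3 + 8x
Δ D f = -(160/3)x^3 - 92x^2 - (196/3)x - 28/3
∇ D f = -(160/3)x^3 + 68x^2 - (124/3)x + 52/3
(Δ + ∇) D f = -(320/3)x^3 - 24x^2 - (320/3)x + 8
((1/2)(Δ + ∇)) D f = -(160/3)x^3 - 12x^2 - (160/3)x + 4
Δ ((1/2)(Δ + ∇)) D f = -160x^2 - 184x - 356/3


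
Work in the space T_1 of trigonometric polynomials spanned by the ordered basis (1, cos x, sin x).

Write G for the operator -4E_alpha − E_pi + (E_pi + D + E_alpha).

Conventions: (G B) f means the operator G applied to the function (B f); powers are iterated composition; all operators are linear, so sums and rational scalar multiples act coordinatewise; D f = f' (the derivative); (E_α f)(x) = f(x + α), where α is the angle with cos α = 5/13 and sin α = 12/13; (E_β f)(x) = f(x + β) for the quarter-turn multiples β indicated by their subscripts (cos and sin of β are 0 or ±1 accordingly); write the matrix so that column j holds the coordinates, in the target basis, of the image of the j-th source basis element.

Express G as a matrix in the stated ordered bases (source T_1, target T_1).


the matrix is [[-3, 0, 0]; [0, -15/13, -23/13]; [0, 23/13, -15/13]] (rows listed top to bottom)

image of 1: -3
image of cos x: -(15/13)cos x + (23/13)sin x
image of sin x: -(23/13)cos x - (15/13)sin x
each image's coordinates form column j of the matrix
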